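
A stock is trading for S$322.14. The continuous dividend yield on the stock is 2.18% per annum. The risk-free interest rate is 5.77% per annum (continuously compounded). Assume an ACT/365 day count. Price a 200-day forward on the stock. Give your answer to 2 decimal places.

F = S·e^((r − q)T) = 322.14 · e^((0.0577 − 0.0218) × 200/365)
= 322.14 · e^0.019671 = 322.14 × 1.019866
F = S$328.54

S$328.54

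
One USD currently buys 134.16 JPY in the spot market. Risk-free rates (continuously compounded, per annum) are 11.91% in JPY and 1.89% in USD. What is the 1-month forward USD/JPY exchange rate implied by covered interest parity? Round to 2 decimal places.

F = S·e^((r_JPY − r_USD)T) = 134.16 · e^((0.1191 − 0.0189) × 1/12)
= 134.16 · e^0.008350 = 134.16 × 1.008385
F = 135.28 JPY per USD

135.28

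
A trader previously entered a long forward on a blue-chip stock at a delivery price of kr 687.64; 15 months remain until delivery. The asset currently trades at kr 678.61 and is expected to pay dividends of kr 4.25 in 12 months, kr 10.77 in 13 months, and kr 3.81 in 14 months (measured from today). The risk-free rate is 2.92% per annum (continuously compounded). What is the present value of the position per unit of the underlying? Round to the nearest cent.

-kr 2.63

PV(remaining dividends) I = 4.25·e^(−0.0292·12/12) + 10.77·e^(−0.0292·13/12) + 3.81·e^(−0.0292·14/12) = 18.2447
Current forward F = (S − I)·e^(rT) = (678.61 − 18.2447)·e^(0.0292·15/12) = 660.3653 × 1.037174 = 684.9137
Value (long) = (F − K)·e^(−rT) = (684.9137 − 687.64) × 0.964158 = -2.6286
Value = -kr 2.63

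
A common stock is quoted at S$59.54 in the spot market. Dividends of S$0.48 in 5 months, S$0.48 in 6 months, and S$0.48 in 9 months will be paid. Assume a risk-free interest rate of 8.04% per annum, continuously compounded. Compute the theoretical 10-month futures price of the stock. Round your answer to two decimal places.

PV(dividends) I = 0.48·e^(−0.0804·5/12) + 0.48·e^(−0.0804·6/12) + 0.48·e^(−0.0804·9/12)
I = 0.4642 + 0.4611 + 0.4519 = 1.3772
F = (S − I)·e^(rT) = (59.54 − 1.3772) · e^(0.0804·10/12)
= 58.1628 · e^0.067000 = 58.1628 × 1.069295 = S$62.19

S$62.19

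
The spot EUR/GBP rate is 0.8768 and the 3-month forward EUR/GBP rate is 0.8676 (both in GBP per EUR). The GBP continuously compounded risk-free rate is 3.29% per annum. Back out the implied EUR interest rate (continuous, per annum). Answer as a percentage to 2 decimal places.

7.51%

F = S·e^((r_GBP − r_EUR)T) ⇒ r_EUR = r_GBP − ln(F/S)/T
ln(0.8676/0.8768) = -0.010548; /(3/12) = -0.042192
r_EUR = 0.0329 + 0.042192 = 0.075092
r_EUR = 7.51%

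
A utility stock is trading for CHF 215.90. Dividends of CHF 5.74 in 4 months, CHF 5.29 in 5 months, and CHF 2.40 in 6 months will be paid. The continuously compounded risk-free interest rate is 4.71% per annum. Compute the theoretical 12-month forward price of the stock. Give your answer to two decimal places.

PV(dividends) I = 5.74·e^(−0.0471·4/12) + 5.29·e^(−0.0471·5/12) + 2.40·e^(−0.0471·6/12)
I = 5.6506 + 5.1872 + 2.3441 = 13.1819
F = (S − I)·e^(rT) = (215.90 − 13.1819) · e^(0.0471·12/12)
= 202.7181 · e^0.047100 = 202.7181 × 1.048227 = CHF 212.49

CHF 212.49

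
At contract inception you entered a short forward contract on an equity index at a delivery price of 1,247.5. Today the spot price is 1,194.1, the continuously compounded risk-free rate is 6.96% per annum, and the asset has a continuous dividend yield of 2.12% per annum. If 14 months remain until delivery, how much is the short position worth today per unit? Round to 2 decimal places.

Current fair forward for the remaining 14 months: F = S·e^((r − q)·T), (r − q) = 0.0696 − 0.0212 = 0.0484
F = 1194.1 · e^(0.0484 × 14/12) = 1194.1 × 1.05809134 = 1263.4669
Value of long forward = (F − K)·e^(−rT) = (1263.4669 − 1247.5) · e^(−0.0696·14/12)
= 15.9669 × 0.92200927 = 14.72
Short position value = −(long value) = -14.72

-14.72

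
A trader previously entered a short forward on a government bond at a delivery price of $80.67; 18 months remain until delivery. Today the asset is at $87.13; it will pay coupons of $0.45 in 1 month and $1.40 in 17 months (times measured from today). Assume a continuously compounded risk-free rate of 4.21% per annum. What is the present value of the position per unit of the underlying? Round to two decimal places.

-$9.63

PV(remaining coupons) I = 0.45·e^(−0.0421·1/12) + 1.40·e^(−0.0421·17/12) = 1.7674
Current forward F = (S − I)·e^(rT) = (87.13 − 1.7674)·e^(0.0421·18/12) = 85.3626 × 1.065187 = 90.9271
Value (long) = (F − K)·e^(−rT) = (90.9271 − 80.67) × 0.938803 = 9.6294
Short position value = −(long value) = -$9.63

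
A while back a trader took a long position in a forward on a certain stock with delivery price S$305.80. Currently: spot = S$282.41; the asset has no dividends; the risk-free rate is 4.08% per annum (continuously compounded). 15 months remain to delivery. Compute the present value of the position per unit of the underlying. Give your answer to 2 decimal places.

-S$8.19

Current fair forward for the remaining 15 months: F = S·e^(r·T), r = 0.0408
F = 282.41 · e^(0.0408 × 15/12) = 282.41 × 1.052323 = 297.1865
Value of long forward = (F − K)·e^(−rT) = (297.1865 − 305.80) · e^(−0.0408·15/12)
= -8.6135 × 0.950279 = -8.19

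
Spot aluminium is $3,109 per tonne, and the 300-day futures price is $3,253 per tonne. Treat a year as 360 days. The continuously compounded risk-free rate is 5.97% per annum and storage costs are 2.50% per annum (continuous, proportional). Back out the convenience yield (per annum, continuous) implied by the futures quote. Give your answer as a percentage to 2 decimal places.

F = S·e^((r+u−y)T) ⇒ (r+u−y) = ln(F/S)/T
ln(3253/3109) = 0.045277; /T ⇒ 0.054332
y = r + u − ln(F/S)/T = 0.0597 + 0.0250 − 0.054332 = 0.030368
y = 3.04%

3.04%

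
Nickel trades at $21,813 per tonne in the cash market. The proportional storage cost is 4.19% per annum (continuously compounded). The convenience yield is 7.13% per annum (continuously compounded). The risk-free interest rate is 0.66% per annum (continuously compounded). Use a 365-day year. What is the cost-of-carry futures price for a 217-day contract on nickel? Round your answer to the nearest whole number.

Net carry = r + u − y = 0.0066 + 0.0419 − 0.0713 = -0.0228
F = S·e^((r+u−y)T) = 21813 · e^(-0.0228 × 217/365) = 21813 · e^-0.013555
= 21813 × 0.986536 = $21,519 per tonne

$21,519 per tonne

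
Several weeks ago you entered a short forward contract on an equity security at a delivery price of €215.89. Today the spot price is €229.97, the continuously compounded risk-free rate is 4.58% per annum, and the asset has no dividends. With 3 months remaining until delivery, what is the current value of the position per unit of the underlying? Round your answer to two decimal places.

-€16.54

Current fair forward for the remaining 3 months: F = S·e^(r·T), r = 0.0458
F = 229.97 · e^(0.0458 × 3/12) = 229.97 × 1.011516 = 232.6183
Value of long forward = (F − K)·e^(−rT) = (232.6183 − 215.89) · e^(−0.0458·3/12)
= 16.7283 × 0.988615 = 16.54
Short position value = −(long value) = -€16.54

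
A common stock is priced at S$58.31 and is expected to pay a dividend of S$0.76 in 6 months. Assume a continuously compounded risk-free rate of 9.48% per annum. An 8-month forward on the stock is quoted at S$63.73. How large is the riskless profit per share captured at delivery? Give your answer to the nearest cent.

S$2.39 per share

PV(dividends) I = 0.76·e^(−0.0948·6/12) = 0.7248
Fair forward F* = (S − I)·e^(rT) = (58.31 − 0.7248)·e^0.063200 = 57.5852 × 1.065240 = 61.3421
Market S$63.73 > fair 61.3421: forward overpriced → cash-and-carry (borrow at r, buy the stock and collect the dividends, short the forward).
Profit at T = |F_mkt − F*| = |63.73 − 61.3421| = S$2.39 per share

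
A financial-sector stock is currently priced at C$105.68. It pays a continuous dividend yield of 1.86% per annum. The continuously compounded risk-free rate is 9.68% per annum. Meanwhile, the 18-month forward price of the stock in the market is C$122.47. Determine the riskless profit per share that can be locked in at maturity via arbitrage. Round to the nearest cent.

C$3.64 per share

Fair forward: F* = S·e^(carry·T), with carry = (r − q) = 0.0968 − 0.0186 = 0.0782
F* = 105.68 · e^(0.0782 × 18/12) = 105.68 · e^0.117300 = 105.68 × 1.124457 = C$118.8326
Market C$122.47 > fair C$118.8326: forward overpriced → cash-and-carry (buy spot, short the forward).
At maturity, profit = |F_mkt − F*| = |122.47 − 118.8326| = C$3.64 per share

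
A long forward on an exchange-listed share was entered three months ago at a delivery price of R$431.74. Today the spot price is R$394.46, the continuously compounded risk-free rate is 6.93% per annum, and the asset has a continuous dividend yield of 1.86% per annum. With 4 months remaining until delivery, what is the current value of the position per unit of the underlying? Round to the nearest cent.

-R$29.86

Current fair forward for the remaining 4 months: F = S·e^((r − q)·T), (r − q) = 0.0693 − 0.0186 = 0.0507
F = 394.46 · e^(0.0507 × 4/12) = 394.46 × 1.017044 = 401.1832
Value of long forward = (F − K)·e^(−rT) = (401.1832 − 431.74) · e^(−0.0693·4/12)
= -30.5568 × 0.977165 = -29.86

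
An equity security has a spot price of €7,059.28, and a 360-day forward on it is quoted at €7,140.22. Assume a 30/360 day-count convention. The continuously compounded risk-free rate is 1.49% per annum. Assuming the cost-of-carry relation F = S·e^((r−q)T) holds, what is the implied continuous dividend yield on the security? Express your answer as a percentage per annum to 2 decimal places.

0.35%

From F = S·e^((r−q)T): (r − q) = ln(F/S)/T
ln(7140.22/7059.28) = ln(1.011466) = 0.011401
(r − q) = 0.011401 / (360/360) = 0.011401
q = r − ln(F/S)/T = 0.0149 − 0.011401 = 0.003499
q = 0.35%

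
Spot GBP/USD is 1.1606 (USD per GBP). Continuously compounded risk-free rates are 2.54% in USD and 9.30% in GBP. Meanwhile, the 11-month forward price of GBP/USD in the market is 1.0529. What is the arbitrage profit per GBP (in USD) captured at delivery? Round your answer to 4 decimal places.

0.0380 per GBP (in USD)

Fair forward: F* = S·e^(carry·T), with carry = (r_USD − r_GBP) = 0.0254 − 0.0930 = -0.0676
F* = 1.1606 · e^(-0.0676 × 11/12) = 1.1606 · e^-0.061967 = 1.1606 × 0.939914 = 1.0909
Market 1.0529 < fair 1.0909: forward underpriced → reverse cash-and-carry (short spot, go long the forward).
At maturity, profit = |F_mkt − F*| = |1.0529 − 1.0909| = 0.0380 per GBP (in USD)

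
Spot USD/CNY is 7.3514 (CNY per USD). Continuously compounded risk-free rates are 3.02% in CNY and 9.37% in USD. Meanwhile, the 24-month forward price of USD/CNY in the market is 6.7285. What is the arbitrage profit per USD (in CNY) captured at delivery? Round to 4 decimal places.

Fair forward: F* = S·e^(carry·T), with carry = (r_CNY − r_USD) = 0.0302 − 0.0937 = -0.0635
F* = 7.3514 · e^(-0.0635 × 24/12) = 7.3514 · e^-0.127000 = 7.3514 × 0.880734 = 6.4746
Market 6.7285 > fair 6.4746: forward overpriced → cash-and-carry (buy spot, short the forward).
At maturity, profit = |F_mkt − F*| = |6.7285 − 6.4746| = 0.2539 per USD (in CNY)

0.2539 per USD (in CNY)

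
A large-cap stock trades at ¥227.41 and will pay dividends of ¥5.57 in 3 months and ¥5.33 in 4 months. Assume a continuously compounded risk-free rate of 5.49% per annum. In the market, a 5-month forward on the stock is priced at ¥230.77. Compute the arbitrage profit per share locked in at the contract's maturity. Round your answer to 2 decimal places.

PV(dividends) I = 5.57·e^(−0.0549·3/12) + 5.33·e^(−0.0549·4/12) = 10.7274
Fair forward F* = (S − I)·e^(rT) = (227.41 − 10.7274)·e^0.022875 = 216.6826 × 1.023139 = 221.6964
Market ¥230.77 > fair 221.6964: forward overpriced → cash-and-carry (borrow at r, buy the stock and collect the dividends, short the forward).
Profit at T = |F_mkt − F*| = |230.77 − 221.6964| = ¥9.07 per share

¥9.07 per share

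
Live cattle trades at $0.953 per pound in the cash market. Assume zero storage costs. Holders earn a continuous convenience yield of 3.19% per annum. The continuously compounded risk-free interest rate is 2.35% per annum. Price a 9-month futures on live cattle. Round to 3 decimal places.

Net carry = r + u − y = 0.0235 + 0.0000 − 0.0319 = -0.0084
F = S·e^((r+u−y)T) = 0.953 · e^(-0.0084 × 9/12) = 0.953 · e^-0.006300
= 0.953 × 0.993720 = $0.947 per pound

$0.947 per pound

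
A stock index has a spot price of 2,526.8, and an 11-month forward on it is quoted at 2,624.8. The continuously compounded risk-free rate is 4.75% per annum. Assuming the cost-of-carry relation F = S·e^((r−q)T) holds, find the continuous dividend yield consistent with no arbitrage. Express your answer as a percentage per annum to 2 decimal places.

0.60%

From F = S·e^((r−q)T): (r − q) = ln(F/S)/T
ln(2624.8/2526.8) = ln(1.038784) = 0.038051
(r − q) = 0.038051 / (11/12) = 0.041510
q = r − ln(F/S)/T = 0.0475 − 0.041510 = 0.005990
q = 0.60%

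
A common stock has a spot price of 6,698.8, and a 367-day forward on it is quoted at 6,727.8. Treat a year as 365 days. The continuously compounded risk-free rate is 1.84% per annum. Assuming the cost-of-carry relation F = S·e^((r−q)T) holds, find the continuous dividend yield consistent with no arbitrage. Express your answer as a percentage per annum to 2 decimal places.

1.41%

From F = S·e^((r−q)T): (r − q) = ln(F/S)/T
ln(6727.8/6698.8) = ln(1.004329) = 0.004320
(r − q) = 0.004320 / (367/365) = 0.004296
q = r − ln(F/S)/T = 0.0184 − 0.004296 = 0.014104
q = 1.41%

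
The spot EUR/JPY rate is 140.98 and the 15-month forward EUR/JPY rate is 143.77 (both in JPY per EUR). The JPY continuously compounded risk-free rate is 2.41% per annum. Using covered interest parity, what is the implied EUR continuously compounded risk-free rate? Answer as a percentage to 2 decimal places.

F = S·e^((r_JPY − r_EUR)T) ⇒ r_EUR = r_JPY − ln(F/S)/T
ln(143.77/140.98) = 0.019597; /(15/12) = 0.015678
r_EUR = 0.0241 − 0.015678 = 0.008422
r_EUR = 0.84%

0.84%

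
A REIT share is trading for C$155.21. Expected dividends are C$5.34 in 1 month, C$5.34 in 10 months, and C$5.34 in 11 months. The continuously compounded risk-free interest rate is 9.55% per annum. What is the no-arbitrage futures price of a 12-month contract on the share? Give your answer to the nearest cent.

C$154.13

PV(dividends) I = 5.34·e^(−0.0955·1/12) + 5.34·e^(−0.0955·10/12) + 5.34·e^(−0.0955·11/12)
I = 5.2977 + 4.9315 + 4.8924 = 15.1216
F = (S − I)·e^(rT) = (155.21 − 15.1216) · e^(0.0955·12/12)
= 140.0884 · e^0.095500 = 140.0884 × 1.100209 = C$154.13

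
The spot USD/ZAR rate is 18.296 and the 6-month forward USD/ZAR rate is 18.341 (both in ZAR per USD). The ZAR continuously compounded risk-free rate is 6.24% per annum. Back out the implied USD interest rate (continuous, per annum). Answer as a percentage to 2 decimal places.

5.75%

F = S·e^((r_ZAR − r_USD)T) ⇒ r_USD = r_ZAR − ln(F/S)/T
ln(18.341/18.296) = 0.002457; /(6/12) = 0.004914
r_USD = 0.0624 − 0.004914 = 0.057486
r_USD = 5.75%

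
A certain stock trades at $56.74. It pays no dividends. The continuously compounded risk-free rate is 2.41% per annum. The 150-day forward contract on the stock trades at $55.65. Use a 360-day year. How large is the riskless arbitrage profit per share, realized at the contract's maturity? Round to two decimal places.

Fair forward: F* = S·e^(carry·T), with carry = r = 0.0241
F* = 56.74 · e^(0.0241 × 150/360) = 56.74 · e^0.010042 = 56.74 × 1.010093 = $57.3127
Market $55.65 < fair $57.3127: forward underpriced → reverse cash-and-carry (short spot, go long the forward).
At maturity, profit = |F_mkt − F*| = |55.65 − 57.3127| = $1.66 per share

$1.66 per share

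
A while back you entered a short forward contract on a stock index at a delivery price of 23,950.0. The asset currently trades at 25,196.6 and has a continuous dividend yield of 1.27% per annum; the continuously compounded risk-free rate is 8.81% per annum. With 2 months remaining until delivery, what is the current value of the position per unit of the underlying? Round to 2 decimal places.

-1542.42

Current fair forward for the remaining 2 months: F = S·e^((r − q)·T), (r − q) = 0.0881 − 0.0127 = 0.0754
F = 25196.6 · e^(0.0754 × 2/12) = 25196.6 × 1.01264596 = 25515.2352
Value of long forward = (F − K)·e^(−rT) = (25515.2352 − 23950.0) · e^(−0.0881·2/12)
= 1565.2352 × 0.98542394 = 1542.42
Short position value = −(long value) = -1542.42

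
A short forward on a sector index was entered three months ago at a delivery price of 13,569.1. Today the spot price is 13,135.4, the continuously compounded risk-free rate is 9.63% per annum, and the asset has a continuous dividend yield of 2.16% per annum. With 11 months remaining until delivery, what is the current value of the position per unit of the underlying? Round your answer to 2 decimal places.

Current fair forward for the remaining 11 months: F = S·e^((r − q)·T), (r − q) = 0.0963 − 0.0216 = 0.0747
F = 13135.4 · e^(0.0747 × 11/12) = 13135.4 × 1.07087385 = 14066.3564
Value of long forward = (F − K)·e^(−rT) = (14066.3564 − 13569.1) · e^(−0.0963·11/12)
= 497.2564 × 0.91550908 = 455.24
Short position value = −(long value) = -455.24

-455.24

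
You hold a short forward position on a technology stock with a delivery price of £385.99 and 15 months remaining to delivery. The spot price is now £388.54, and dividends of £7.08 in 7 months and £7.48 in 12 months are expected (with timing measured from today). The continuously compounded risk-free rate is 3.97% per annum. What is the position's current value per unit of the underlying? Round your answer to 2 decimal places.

PV(remaining dividends) I = 7.08·e^(−0.0397·7/12) + 7.48·e^(−0.0397·12/12) = 14.1068
Current forward F = (S − I)·e^(rT) = (388.54 − 14.1068)·e^(0.0397·15/12) = 374.4332 × 1.050877 = 393.4832
Value (long) = (F − K)·e^(−rT) = (393.4832 − 385.99) × 0.951586 = 7.1304
Short position value = −(long value) = -£7.13

-£7.13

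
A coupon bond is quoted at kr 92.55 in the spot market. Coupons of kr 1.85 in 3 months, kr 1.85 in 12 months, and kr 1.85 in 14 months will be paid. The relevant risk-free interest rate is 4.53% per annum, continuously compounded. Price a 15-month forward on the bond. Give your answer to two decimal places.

PV(coupons) I = 1.85·e^(−0.0453·3/12) + 1.85·e^(−0.0453·12/12) + 1.85·e^(−0.0453·14/12)
I = 1.8292 + 1.7681 + 1.7548 = 5.3521
F = (S − I)·e^(rT) = (92.55 − 5.3521) · e^(0.0453·15/12)
= 87.1979 · e^0.056625 = 87.1979 × 1.058259 = kr 92.28

kr 92.28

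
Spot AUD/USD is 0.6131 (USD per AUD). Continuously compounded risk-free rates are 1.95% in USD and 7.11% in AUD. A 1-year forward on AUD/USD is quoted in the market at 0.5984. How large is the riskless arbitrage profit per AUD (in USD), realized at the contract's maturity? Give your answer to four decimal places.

Fair forward: F* = S·e^(carry·T), with carry = (r_USD − r_AUD) = 0.0195 − 0.0711 = -0.0516
F* = 0.6131 · e^(-0.0516 × 1) = 0.6131 · e^-0.051600 = 0.6131 × 0.949709 = 0.5823
Market 0.5984 > fair 0.5823: forward overpriced → cash-and-carry (buy spot, short the forward).
At maturity, profit = |F_mkt − F*| = |0.5984 − 0.5823| = 0.0161 per AUD (in USD)

0.0161 per AUD (in USD)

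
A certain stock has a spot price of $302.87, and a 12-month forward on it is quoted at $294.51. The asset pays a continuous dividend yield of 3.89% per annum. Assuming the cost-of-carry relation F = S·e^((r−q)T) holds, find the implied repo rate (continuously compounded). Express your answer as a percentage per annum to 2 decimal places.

1.09%

From F = S·e^((r−q)T): (r − q) = ln(F/S)/T
ln(294.51/302.87) = ln(0.972397) = -0.027991
(r − q) = -0.027991 / (12/12) = -0.027991
r = ln(F/S)/T + q = -0.027991 + 0.0389 = 0.010909
r = 1.09%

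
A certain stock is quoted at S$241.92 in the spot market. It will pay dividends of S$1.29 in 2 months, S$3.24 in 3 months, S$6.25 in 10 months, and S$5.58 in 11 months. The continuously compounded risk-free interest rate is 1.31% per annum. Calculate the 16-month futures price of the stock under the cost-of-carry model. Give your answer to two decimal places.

PV(dividends) I = 1.29·e^(−0.0131·2/12) + 3.24·e^(−0.0131·3/12) + 6.25·e^(−0.0131·10/12) + 5.58·e^(−0.0131·11/12)
I = 1.2872 + 3.2294 + 6.1821 + 5.5134 = 16.2121
F = (S − I)·e^(rT) = (241.92 − 16.2121) · e^(0.0131·16/12)
= 225.7079 · e^0.017467 = 225.7079 × 1.017620 = S$229.68

S$229.68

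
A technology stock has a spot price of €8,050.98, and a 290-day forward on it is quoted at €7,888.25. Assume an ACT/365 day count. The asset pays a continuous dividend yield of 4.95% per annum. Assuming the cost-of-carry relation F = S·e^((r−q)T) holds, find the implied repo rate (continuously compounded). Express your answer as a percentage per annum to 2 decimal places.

2.38%

From F = S·e^((r−q)T): (r − q) = ln(F/S)/T
ln(7888.25/8050.98) = ln(0.979788) = -0.020419
(r − q) = -0.020419 / (290/365) = -0.025700
r = ln(F/S)/T + q = -0.025700 + 0.0495 = 0.023800
r = 2.38%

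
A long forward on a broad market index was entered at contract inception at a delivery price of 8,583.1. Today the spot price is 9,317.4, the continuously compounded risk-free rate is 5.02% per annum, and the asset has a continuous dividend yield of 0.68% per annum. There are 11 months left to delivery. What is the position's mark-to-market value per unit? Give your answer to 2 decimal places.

1062.42

Current fair forward for the remaining 11 months: F = S·e^((r − q)·T), (r − q) = 0.0502 − 0.0068 = 0.0434
F = 9317.4 · e^(0.0434 × 11/12) = 9317.4 × 1.04058529 = 9695.5494
Value of long forward = (F − K)·e^(−rT) = (9695.5494 − 8583.1) · e^(−0.0502·11/12)
= 1112.4494 × 0.95502604 = 1062.42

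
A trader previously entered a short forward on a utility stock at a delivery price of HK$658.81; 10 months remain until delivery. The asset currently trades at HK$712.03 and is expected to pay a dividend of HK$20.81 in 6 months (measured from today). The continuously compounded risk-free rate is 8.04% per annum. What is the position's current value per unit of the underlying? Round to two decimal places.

-HK$75.92

PV(remaining dividends) I = 20.81·e^(−0.0804·6/12) = 19.9900
Current forward F = (S − I)·e^(rT) = (712.03 − 19.9900)·e^(0.0804·10/12) = 692.0400 × 1.069295 = 739.9949
Value (long) = (F − K)·e^(−rT) = (739.9949 − 658.81) × 0.935195 = 75.9237
Short position value = −(long value) = -HK$75.92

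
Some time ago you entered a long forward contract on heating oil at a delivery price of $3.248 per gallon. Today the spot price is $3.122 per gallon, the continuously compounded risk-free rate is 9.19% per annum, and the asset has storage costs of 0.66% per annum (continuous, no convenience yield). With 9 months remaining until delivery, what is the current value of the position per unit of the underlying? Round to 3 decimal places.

Current fair forward for the remaining 9 months: F = S·e^((r + u)·T), (r + u) = 0.0919 + 0.0066 = 0.0985
F = 3.122 · e^(0.0985 × 9/12) = 3.122 × 1.076672 = 3.3614
Value of long forward = (F − K)·e^(−rT) = (3.3614 − 3.248) · e^(−0.0919·9/12)
= 0.1134 × 0.933397 = 0.106

$0.106 per gallon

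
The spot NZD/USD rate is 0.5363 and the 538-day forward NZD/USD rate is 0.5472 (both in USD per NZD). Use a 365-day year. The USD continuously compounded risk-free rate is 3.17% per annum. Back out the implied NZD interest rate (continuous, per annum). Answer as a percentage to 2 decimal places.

F = S·e^((r_USD − r_NZD)T) ⇒ r_NZD = r_USD − ln(F/S)/T
ln(0.5472/0.5363) = 0.020121; /(538/365) = 0.013651
r_NZD = 0.0317 − 0.013651 = 0.018049
r_NZD = 1.80%

1.80%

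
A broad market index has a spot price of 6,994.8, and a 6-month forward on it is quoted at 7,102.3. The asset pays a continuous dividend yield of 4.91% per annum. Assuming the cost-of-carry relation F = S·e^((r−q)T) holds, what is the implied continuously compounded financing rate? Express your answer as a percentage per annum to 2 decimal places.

7.96%

From F = S·e^((r−q)T): (r − q) = ln(F/S)/T
ln(7102.3/6994.8) = ln(1.015369) = 0.015252
(r − q) = 0.015252 / (6/12) = 0.030504
r = ln(F/S)/T + q = 0.030504 + 0.0491 = 0.079604
r = 7.96%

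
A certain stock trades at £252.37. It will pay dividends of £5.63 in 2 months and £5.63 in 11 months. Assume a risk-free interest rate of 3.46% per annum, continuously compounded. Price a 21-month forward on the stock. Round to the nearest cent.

£256.38

PV(dividends) I = 5.63·e^(−0.0346·2/12) + 5.63·e^(−0.0346·11/12)
I = 5.5976 + 5.4542 = 11.0518
F = (S − I)·e^(rT) = (252.37 − 11.0518) · e^(0.0346·21/12)
= 241.3182 · e^0.060550 = 241.3182 × 1.062421 = £256.38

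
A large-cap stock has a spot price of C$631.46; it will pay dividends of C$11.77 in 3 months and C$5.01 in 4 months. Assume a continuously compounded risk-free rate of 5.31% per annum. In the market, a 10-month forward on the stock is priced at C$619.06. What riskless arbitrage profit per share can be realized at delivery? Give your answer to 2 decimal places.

PV(dividends) I = 11.77·e^(−0.0531·3/12) + 5.01·e^(−0.0531·4/12) = 16.5369
Fair forward F* = (S − I)·e^(rT) = (631.46 − 16.5369)·e^0.044250 = 614.9231 × 1.045244 = 642.7447
Market C$619.06 < fair 642.7447: forward underpriced → reverse cash-and-carry (short the stock, invest proceeds at r, pay the dividends, go long the forward).
Profit at T = |F_mkt − F*| = |619.06 − 642.7447| = C$23.68 per share

C$23.68 per share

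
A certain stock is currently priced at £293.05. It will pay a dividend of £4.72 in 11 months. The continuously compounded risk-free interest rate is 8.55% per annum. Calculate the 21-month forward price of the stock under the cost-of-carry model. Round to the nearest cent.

£335.28

PV(dividends) I = 4.72·e^(−0.0855·11/12)
I = 4.3642
F = (S − I)·e^(rT) = (293.05 − 4.3642) · e^(0.0855·21/12)
= 288.6858 · e^0.149625 = 288.6858 × 1.161399 = £335.28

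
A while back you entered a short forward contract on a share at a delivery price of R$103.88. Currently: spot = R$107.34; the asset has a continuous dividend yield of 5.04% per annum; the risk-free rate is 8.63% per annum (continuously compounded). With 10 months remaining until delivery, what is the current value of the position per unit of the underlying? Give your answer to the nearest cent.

-R$6.25

Current fair forward for the remaining 10 months: F = S·e^((r − q)·T), (r − q) = 0.0863 − 0.0504 = 0.0359
F = 107.34 · e^(0.0359 × 10/12) = 107.34 × 1.030369 = 110.5998
Value of long forward = (F − K)·e^(−rT) = (110.5998 − 103.88) · e^(−0.0863·10/12)
= 6.7198 × 0.930608 = 6.25
Short position value = −(long value) = -R$6.25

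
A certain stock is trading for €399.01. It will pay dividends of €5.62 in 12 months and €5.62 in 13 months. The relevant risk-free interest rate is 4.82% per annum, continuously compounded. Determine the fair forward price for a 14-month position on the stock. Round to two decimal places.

€410.78

PV(dividends) I = 5.62·e^(−0.0482·12/12) + 5.62·e^(−0.0482·13/12)
I = 5.3555 + 5.3341 = 10.6896
F = (S − I)·e^(rT) = (399.01 − 10.6896) · e^(0.0482·14/12)
= 388.3204 · e^0.056233 = 388.3204 × 1.057844 = €410.78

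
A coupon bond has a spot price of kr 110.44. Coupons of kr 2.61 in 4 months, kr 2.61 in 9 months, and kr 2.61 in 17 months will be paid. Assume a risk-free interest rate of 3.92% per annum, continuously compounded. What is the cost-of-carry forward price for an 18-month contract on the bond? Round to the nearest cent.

kr 109.09

PV(coupons) I = 2.61·e^(−0.0392·4/12) + 2.61·e^(−0.0392·9/12) + 2.61·e^(−0.0392·17/12)
I = 2.5761 + 2.5344 + 2.4690 = 7.5795
F = (S − I)·e^(rT) = (110.44 − 7.5795) · e^(0.0392·18/12)
= 102.8605 · e^0.058800 = 102.8605 × 1.060563 = kr 109.09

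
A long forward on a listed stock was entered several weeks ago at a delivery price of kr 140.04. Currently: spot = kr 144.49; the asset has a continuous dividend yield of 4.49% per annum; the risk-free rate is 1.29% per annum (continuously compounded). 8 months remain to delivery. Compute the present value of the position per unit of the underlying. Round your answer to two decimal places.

kr 1.39

Current fair forward for the remaining 8 months: F = S·e^((r − q)·T), (r − q) = 0.0129 − 0.0449 = -0.0320
F = 144.49 · e^(-0.0320 × 8/12) = 144.49 × 0.978893 = 141.4402
Value of long forward = (F − K)·e^(−rT) = (141.4402 − 140.04) · e^(−0.0129·8/12)
= 1.4002 × 0.991437 = 1.39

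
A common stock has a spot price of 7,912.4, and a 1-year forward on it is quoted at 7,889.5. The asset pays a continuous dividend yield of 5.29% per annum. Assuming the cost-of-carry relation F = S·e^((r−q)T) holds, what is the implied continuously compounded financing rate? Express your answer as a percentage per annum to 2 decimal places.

From F = S·e^((r−q)T): (r − q) = ln(F/S)/T
ln(7889.5/7912.4) = ln(0.997106) = -0.002898
(r − q) = -0.002898 / (12/12) = -0.002898
r = ln(F/S)/T + q = -0.002898 + 0.0529 = 0.050002
r = 5.00%

5.00%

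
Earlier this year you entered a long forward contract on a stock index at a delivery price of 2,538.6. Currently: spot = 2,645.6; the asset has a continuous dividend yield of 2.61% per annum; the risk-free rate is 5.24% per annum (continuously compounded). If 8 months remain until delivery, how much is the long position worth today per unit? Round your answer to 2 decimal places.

148.52

Current fair forward for the remaining 8 months: F = S·e^((r − q)·T), (r − q) = 0.0524 − 0.0261 = 0.0263
F = 2645.6 · e^(0.0263 × 8/12) = 2645.6 × 1.01768794 = 2692.3952
Value of long forward = (F − K)·e^(−rT) = (2692.3952 − 2538.6) · e^(−0.0524·8/12)
= 153.7952 × 0.96566979 = 148.52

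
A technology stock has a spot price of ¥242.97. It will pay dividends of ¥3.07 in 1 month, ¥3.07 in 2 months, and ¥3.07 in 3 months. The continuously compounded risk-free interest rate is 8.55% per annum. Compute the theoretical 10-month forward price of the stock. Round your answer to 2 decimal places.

PV(dividends) I = 3.07·e^(−0.0855·1/12) + 3.07·e^(−0.0855·2/12) + 3.07·e^(−0.0855·3/12)
I = 3.0482 + 3.0266 + 3.0051 = 9.0799
F = (S − I)·e^(rT) = (242.97 − 9.0799) · e^(0.0855·10/12)
= 233.8901 · e^0.071250 = 233.8901 × 1.073850 = ¥251.16

¥251.16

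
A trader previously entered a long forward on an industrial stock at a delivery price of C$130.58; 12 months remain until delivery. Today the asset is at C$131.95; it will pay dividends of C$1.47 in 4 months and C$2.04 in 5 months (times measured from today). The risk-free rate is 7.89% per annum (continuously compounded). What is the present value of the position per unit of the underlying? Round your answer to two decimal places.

PV(remaining dividends) I = 1.47·e^(−0.0789·4/12) + 2.04·e^(−0.0789·5/12) = 3.4059
Current forward F = (S − I)·e^(rT) = (131.95 − 3.4059)·e^(0.0789·12/12) = 128.5441 × 1.082096 = 139.0971
Value (long) = (F − K)·e^(−rT) = (139.0971 − 130.58) × 0.924132 = 7.8709
Value = C$7.87

C$7.87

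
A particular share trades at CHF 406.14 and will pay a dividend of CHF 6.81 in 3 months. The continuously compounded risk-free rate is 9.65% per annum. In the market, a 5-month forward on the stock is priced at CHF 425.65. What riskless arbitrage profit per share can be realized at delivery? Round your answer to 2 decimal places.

PV(dividends) I = 6.81·e^(−0.0965·3/12) = 6.6477
Fair forward F* = (S − I)·e^(rT) = (406.14 − 6.6477)·e^0.040208 = 399.4923 × 1.041027 = 415.8823
Market CHF 425.65 > fair 415.8823: forward overpriced → cash-and-carry (borrow at r, buy the stock and collect the dividends, short the forward).
Profit at T = |F_mkt − F*| = |425.65 − 415.8823| = CHF 9.77 per share

CHF 9.77 per share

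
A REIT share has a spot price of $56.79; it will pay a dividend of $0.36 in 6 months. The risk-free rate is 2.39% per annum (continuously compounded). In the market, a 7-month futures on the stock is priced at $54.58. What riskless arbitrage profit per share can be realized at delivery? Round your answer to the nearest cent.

$2.65 per share

PV(dividends) I = 0.36·e^(−0.0239·6/12) = 0.3557
Fair futures F* = (S − I)·e^(rT) = (56.79 − 0.3557)·e^0.013942 = 56.4343 × 1.014040 = 57.2266
Market $54.58 < fair 57.2266: forward underpriced → reverse cash-and-carry (short the stock, invest proceeds at r, pay the dividends, go long the forward).
Profit at T = |F_mkt − F*| = |54.58 − 57.2266| = $2.65 per share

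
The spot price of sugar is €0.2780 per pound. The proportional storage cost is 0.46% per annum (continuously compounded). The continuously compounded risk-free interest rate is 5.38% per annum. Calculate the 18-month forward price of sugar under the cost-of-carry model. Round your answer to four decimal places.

€0.3035 per pound

Net carry = r + u − y = 0.0538 + 0.0046 − 0.0000 = 0.0584
F = S·e^((r+u−y)T) = 0.2780 · e^(0.0584 × 18/12) = 0.2780 · e^0.087600
= 0.2780 × 1.091551 = €0.3035 per pound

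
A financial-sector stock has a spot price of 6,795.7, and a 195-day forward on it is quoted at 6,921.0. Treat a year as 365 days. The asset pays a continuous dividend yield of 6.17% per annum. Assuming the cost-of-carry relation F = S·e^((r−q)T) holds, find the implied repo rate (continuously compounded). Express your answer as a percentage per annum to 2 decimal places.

9.59%

From F = S·e^((r−q)T): (r − q) = ln(F/S)/T
ln(6921.0/6795.7) = ln(1.018438) = 0.018270
(r − q) = 0.018270 / (195/365) = 0.034198
r = ln(F/S)/T + q = 0.034198 + 0.0617 = 0.095898
r = 9.59%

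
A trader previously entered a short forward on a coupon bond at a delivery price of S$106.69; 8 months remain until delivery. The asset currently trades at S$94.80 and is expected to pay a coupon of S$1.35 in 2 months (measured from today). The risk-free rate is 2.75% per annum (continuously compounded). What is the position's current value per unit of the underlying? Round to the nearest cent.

S$11.30

PV(remaining coupons) I = 1.35·e^(−0.0275·2/12) = 1.3438
Current forward F = (S − I)·e^(rT) = (94.80 − 1.3438)·e^(0.0275·8/12) = 93.4562 × 1.018502 = 95.1853
Value (long) = (F − K)·e^(−rT) = (95.1853 − 106.69) × 0.981834 = -11.2957
Short position value = −(long value) = S$11.30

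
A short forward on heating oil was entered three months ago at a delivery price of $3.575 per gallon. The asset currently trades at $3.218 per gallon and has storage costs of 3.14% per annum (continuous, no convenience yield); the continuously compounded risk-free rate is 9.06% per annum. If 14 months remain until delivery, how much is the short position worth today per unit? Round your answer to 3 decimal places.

-$0.122 per gallon

Current fair forward for the remaining 14 months: F = S·e^((r + u)·T), (r + u) = 0.0906 + 0.0314 = 0.1220
F = 3.218 · e^(0.1220 × 14/12) = 3.218 × 1.152961 = 3.7102
Value of long forward = (F − K)·e^(−rT) = (3.7102 − 3.575) · e^(−0.0906·14/12)
= 0.1352 × 0.899695 = 0.122
Short position value = −(long value) = -$0.122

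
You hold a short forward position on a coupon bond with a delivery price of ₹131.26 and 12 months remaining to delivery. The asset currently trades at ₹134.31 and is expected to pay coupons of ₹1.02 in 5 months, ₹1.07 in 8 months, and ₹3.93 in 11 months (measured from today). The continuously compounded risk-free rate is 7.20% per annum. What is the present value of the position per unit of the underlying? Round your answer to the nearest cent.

-₹6.48

PV(remaining coupons) I = 1.02·e^(−0.0720·5/12) + 1.07·e^(−0.0720·8/12) + 3.93·e^(−0.0720·11/12) = 5.6887
Current forward F = (S − I)·e^(rT) = (134.31 − 5.6887)·e^(0.0720·12/12) = 128.6213 × 1.074655 = 138.2235
Value (long) = (F − K)·e^(−rT) = (138.2235 − 131.26) × 0.930531 = 6.4798
Short position value = −(long value) = -₹6.48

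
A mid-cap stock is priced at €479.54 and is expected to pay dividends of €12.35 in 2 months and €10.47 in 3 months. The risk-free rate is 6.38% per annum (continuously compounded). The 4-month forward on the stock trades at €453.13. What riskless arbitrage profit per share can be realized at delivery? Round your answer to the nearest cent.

€13.71 per share

PV(dividends) I = 12.35·e^(−0.0638·2/12) + 10.47·e^(−0.0638·3/12) = 22.5237
Fair forward F* = (S − I)·e^(rT) = (479.54 − 22.5237)·e^0.021267 = 457.0163 × 1.021495 = 466.8399
Market €453.13 < fair 466.8399: forward underpriced → reverse cash-and-carry (short the stock, invest proceeds at r, pay the dividends, go long the forward).
Profit at T = |F_mkt − F*| = |453.13 − 466.8399| = €13.71 per share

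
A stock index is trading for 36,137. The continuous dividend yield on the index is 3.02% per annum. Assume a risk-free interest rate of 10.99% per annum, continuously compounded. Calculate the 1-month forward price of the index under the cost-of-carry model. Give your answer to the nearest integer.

F = S·e^((r − q)T) = 36137 · e^((0.1099 − 0.0302) × 1/12)
= 36137 · e^0.006642 = 36137 × 1.006664
F = 36,378

36,378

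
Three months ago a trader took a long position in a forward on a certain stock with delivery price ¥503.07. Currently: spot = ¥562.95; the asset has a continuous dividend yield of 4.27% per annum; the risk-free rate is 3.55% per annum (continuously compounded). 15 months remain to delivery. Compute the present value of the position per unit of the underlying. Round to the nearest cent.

¥52.46

Current fair forward for the remaining 15 months: F = S·e^((r − q)·T), (r − q) = 0.0355 − 0.0427 = -0.0072
F = 562.95 · e^(-0.0072 × 15/12) = 562.95 × 0.991040 = 557.9060
Value of long forward = (F − K)·e^(−rT) = (557.9060 − 503.07) · e^(−0.0355·15/12)
= 54.8360 × 0.956595 = 52.46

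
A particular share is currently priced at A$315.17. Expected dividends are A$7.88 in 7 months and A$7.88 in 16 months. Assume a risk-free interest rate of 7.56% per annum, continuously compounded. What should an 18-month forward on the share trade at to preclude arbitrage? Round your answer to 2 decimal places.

PV(dividends) I = 7.88·e^(−0.0756·7/12) + 7.88·e^(−0.0756·16/12)
I = 7.5400 + 7.1244 = 14.6644
F = (S − I)·e^(rT) = (315.17 − 14.6644) · e^(0.0756·18/12)
= 300.5056 · e^0.113400 = 300.5056 × 1.120080 = A$336.59

A$336.59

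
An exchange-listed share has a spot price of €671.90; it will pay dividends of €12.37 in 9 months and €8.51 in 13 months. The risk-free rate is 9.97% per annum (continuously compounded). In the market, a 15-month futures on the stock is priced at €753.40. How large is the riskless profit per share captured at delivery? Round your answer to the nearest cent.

€13.98 per share

PV(dividends) I = 12.37·e^(−0.0997·9/12) + 8.51·e^(−0.0997·13/12) = 19.1175
Fair futures F* = (S − I)·e^(rT) = (671.90 − 19.1175)·e^0.124625 = 652.7825 × 1.132724 = 739.4224
Market €753.40 > fair 739.4224: forward overpriced → cash-and-carry (borrow at r, buy the stock and collect the dividends, short the forward).
Profit at T = |F_mkt − F*| = |753.40 − 739.4224| = €13.98 per share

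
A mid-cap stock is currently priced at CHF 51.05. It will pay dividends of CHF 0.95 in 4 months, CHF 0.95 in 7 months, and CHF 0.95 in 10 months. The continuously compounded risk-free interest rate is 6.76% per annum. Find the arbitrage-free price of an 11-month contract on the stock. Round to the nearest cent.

CHF 51.40

PV(dividends) I = 0.95·e^(−0.0676·4/12) + 0.95·e^(−0.0676·7/12) + 0.95·e^(−0.0676·10/12)
I = 0.9288 + 0.9133 + 0.8980 = 2.7401
F = (S − I)·e^(rT) = (51.05 − 2.7401) · e^(0.0676·11/12)
= 48.3099 · e^0.061967 = 48.3099 × 1.063927 = CHF 51.40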